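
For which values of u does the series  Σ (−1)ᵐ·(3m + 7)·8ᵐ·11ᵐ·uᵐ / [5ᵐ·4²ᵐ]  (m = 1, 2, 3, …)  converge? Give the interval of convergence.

By the ratio test, |a_{m+1}/a_m| = [(3(m+1) + 7)/(3m + 7)] · 8·11/(5·16) → 11/10.
Thus R = 1/(11/10) = 10/11.
When u = 10/11, the terms do not tend to 0, so the series diverges.
At u = -10/11: the terms have absolute value of order m, which does not tend to 0, so the series diverges by the divergence test.

(-10/11, 10/11)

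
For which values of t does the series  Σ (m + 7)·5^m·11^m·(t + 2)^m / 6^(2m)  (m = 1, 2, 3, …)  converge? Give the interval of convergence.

Apply the ratio test: |a_{m+1}| / |a_m| = [((m+1) + 7)/(m + 7)] · 5·11/36, which tends to 55/36 as m → ∞.
Convergence for |t + 2| · 55/36 < 1, i.e. |t + 2| < 36/55. So R = 36/55.
Endpoint t = -74/55: the terms have absolute value of order m, which does not tend to 0, so the series diverges by the divergence test.
Check t = -146/55: the terms do not tend to 0, so the series diverges.

(-146/55, -74/55)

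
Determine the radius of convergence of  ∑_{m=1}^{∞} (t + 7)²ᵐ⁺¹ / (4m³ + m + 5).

R = 1

Ratio test: |a_{m+1}/a_m| = (4m³ + m + 5)/(4(m+1)³ + (m+1) + 5) → 1 as m → ∞.
Since the exponent of (t + 7) increases by 2 each term, convergence requires |t + 7|² < 1, hence R = 1.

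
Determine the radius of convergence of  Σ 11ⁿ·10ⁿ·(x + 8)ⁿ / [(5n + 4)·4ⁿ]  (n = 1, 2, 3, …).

Apply the ratio test: |a_{n+1}| / |a_n| = [(5n + 4)/(5(n+1) + 4)] · 11·10/4, which tends to 55/2 as n → ∞.
The series converges when 55/2 · |x + 8| < 1, giving R = 2/55.

R = 2/55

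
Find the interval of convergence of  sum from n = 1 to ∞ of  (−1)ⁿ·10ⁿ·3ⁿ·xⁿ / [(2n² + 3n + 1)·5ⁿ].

[-1/6, 1/6]

Apply the ratio test: |a_{n+1}| / |a_n| = [(2n² + 3n + 1)/(2(n+1)² + 3(n+1) + 1)] · 10·3/5, which tends to 6 as n → ∞.
The series converges when 6 · |x| < 1, giving R = 1/6.
When x = 1/6, absolute convergence follows by limit comparison with Σ 1/n².
At x = -1/6: the terms are on the order of 1/n², so the series converges absolutely by comparison with the p-series (p = 2 > 1).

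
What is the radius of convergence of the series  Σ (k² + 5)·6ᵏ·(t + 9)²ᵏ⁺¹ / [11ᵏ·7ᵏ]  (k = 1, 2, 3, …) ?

R = √462/6

The ratio of consecutive coefficients is [((k+1)² + 5)/(k² + 5)] · 6/(11·7) → 6/77.
Successive powers of (t + 9) differ by 2, so the series converges when |t + 9|² · 6/77 < 1, i.e. |t + 9| < √(77/6). So R = √462/6.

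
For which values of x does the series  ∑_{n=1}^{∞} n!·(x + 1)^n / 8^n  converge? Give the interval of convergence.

By the ratio test, |a_{n+1}/a_n| = (n+1) · 1/8 → ∞.
The ratio grows without bound, so the series diverges whenever (x + 1) ≠ 0; it converges only at x = -1. R = 0.

{-1}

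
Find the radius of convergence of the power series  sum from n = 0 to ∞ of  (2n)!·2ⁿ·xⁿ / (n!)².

The ratio of consecutive coefficients is (2n+1)·(2n+2)/(n+1)² · 2 → 8.
Thus R = 1/(8) = 1/8.

R = 1/8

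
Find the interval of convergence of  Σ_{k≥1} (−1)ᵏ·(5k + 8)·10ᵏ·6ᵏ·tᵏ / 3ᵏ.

(-1/20, 1/20)

By the ratio test, |a_{k+1}/a_k| = [(5(k+1) + 8)/(5k + 8)] · 10·6/3 → 20.
The series converges when 20 · |t| < 1, giving R = 1/20.
Check t = 1/20: the terms have absolute value of order k, which does not tend to 0, so the series diverges by the divergence test.
Check t = -1/20: the k-th term does not approach 0; divergence by the term test.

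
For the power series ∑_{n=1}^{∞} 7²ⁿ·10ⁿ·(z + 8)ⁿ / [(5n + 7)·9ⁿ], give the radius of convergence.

R = 9/490

The ratio of consecutive coefficients is [(5n + 7)/(5(n+1) + 7)] · 49·10/9 → 490/9.
Hence the series converges for |z + 8| < 1/(490/9) = 9/490, so the radius of convergence is 9/490.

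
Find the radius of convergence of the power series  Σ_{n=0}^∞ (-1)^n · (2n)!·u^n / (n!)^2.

By the ratio test, |a_{n+1}/a_n| = (2n+1)·(2n+2)/(n+1)² → 4.
Hence the series converges for |u| < 1/(4) = 1/4, so the radius of convergence is 1/4.

R = 1/4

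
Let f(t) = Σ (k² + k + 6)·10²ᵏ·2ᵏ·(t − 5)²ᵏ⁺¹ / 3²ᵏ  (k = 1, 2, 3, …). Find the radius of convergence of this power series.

R = 3√2/20

Apply the ratio test: |a_{k+1}| / |a_k| = [((k+1)² + (k+1) + 6)/(k² + k + 6)] · 100·2/9, which tends to 200/9 as k → ∞.
Successive powers of (t − 5) differ by 2, so the series converges when |t − 5|² · 200/9 < 1, i.e. |t − 5| < √(9/200). So R = 3√2/20.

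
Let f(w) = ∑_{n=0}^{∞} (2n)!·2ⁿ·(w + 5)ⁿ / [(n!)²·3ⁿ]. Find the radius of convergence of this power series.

Ratio test: |a_{n+1}/a_n| = (2n+1)·(2n+2)/(n+1)² · 2/3 → 8/3 as n → ∞.
Hence the series converges for |w + 5| < 1/(8/3) = 3/8, so the radius of convergence is 3/8.

R = 3/8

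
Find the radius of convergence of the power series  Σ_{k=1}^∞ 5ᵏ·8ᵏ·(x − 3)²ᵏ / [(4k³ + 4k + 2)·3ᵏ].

R = √30/20

By the ratio test, |a_{k+1}/a_k| = [(4k³ + 4k + 2)/(4(k+1)³ + 4(k+1) + 2)] · 5·8/3 → 40/3.
Successive powers of (x − 3) differ by 2, so the series converges when |x − 3|² · 40/3 < 1, i.e. |x − 3| < √(3/40). So R = √30/20.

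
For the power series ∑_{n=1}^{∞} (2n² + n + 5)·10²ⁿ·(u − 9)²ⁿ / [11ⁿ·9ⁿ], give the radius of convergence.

R = 3√11/10

The ratio of consecutive coefficients is [(2(n+1)² + (n+1) + 5)/(2n² + n + 5)] · 100/(11·9) → 100/99.
Writing y = (u − 9)², the series in y has radius 99/100, so |u − 9| < √(99/100) and R = 3√11/10.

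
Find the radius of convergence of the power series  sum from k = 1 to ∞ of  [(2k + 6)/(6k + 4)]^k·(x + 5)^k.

R = 3

Root test: |a_k|^(1/k) = (2k + 6)/(6k + 4) → 1/3.
Thus R = 1/(1/3) = 3.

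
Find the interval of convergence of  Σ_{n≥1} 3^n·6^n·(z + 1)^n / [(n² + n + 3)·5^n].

By the ratio test, |a_{n+1}/a_n| = [(n² + n + 3)/((n+1)² + (n+1) + 3)] · 3·6/5 → 18/5.
Hence the series converges for |z + 1| < 1/(18/5) = 5/18, so the radius of convergence is 5/18.
When z = -13/18, the terms are on the order of 1/n², so the series converges absolutely by comparison with the p-series (p = 2 > 1).
Endpoint z = -23/18: absolute convergence follows by limit comparison with Σ 1/n².

[-23/18, -13/18]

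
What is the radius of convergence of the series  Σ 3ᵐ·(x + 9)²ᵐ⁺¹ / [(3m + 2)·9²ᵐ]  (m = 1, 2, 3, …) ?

R = 3√3

By the ratio test, |a_{m+1}/a_m| = [(3m + 2)/(3(m+1) + 2)] · 3/81 → 1/27.
Successive powers of (x + 9) differ by 2, so the series converges when |x + 9|² · 1/27 < 1, i.e. |x + 9| < √(27). So R = 3√3.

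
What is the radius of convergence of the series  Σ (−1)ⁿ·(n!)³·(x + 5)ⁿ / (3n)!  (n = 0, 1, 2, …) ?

Apply the ratio test: |a_{n+1}| / |a_n| = (n+1)³/[(3n+1)·(3n+2)·(3n+3)], which tends to 1/27 as n → ∞.
Hence the series converges for |x + 5| < 1/(1/27) = 27, so the radius of convergence is 27.

R = 27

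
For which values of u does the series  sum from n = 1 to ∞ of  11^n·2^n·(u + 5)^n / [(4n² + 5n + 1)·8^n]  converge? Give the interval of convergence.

[-59/11, -51/11]

Apply the ratio test: |a_{n+1}| / |a_n| = [(4n² + 5n + 1)/(4(n+1)² + 5(n+1) + 1)] · 11·2/8, which tends to 11/4 as n → ∞.
Convergence for |u + 5| · 11/4 < 1, i.e. |u + 5| < 4/11. So R = 4/11.
At u = -51/11: absolute convergence follows by limit comparison with Σ 1/n².
Check u = -59/11: absolute convergence follows by limit comparison with Σ 1/n².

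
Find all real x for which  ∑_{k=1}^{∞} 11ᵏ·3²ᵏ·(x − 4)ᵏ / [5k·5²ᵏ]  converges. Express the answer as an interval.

By the ratio test, |a_{k+1}/a_k| = [5k/5(k+1)] · 11·9/25 → 99/25.
The series converges when 99/25 · |x − 4| < 1, giving R = 25/99.
Endpoint x = 421/99: the terms behave like c/k; limit comparison with the harmonic series gives divergence.
When x = 371/99, an alternating series whose terms decrease to 0 in absolute value, so it converges by the Leibniz criterion.

[371/99, 421/99)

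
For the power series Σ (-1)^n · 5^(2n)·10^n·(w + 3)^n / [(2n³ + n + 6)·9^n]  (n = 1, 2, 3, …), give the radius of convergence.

R = 9/250

Apply the ratio test: |a_{n+1}| / |a_n| = [(2n³ + n + 6)/(2(n+1)³ + (n+1) + 6)] · 25·10/9, which tends to 250/9 as n → ∞.
Hence the series converges for |w + 3| < 1/(250/9) = 9/250, so the radius of convergence is 9/250.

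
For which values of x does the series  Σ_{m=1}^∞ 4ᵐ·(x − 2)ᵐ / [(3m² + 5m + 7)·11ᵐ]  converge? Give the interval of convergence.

Apply the ratio test: |a_{m+1}| / |a_m| = [(3m² + 5m + 7)/(3(m+1)² + 5(m+1) + 7)] · 4/11, which tends to 4/11 as m → ∞.
Hence the series converges for |x − 2| < 1/(4/11) = 11/4, so the radius of convergence is 11/4.
When x = 19/4, absolute convergence follows by limit comparison with Σ 1/m².
When x = -3/4, the series is dominated by a constant times Σ 1/m², which converges (p = 2 > 1).

[-3/4, 19/4]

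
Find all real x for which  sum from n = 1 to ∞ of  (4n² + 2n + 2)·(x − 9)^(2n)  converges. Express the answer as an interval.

By the ratio test, |a_{n+1}/a_n| = (4(n+1)² + 2(n+1) + 2)/(4n² + 2n + 2) → 1.
Since the exponent of (x − 9) increases by 2 each term, convergence requires |x − 9|² < 1, hence R = 1.
Endpoint x = 10: the terms have absolute value of order n², which does not tend to 0, so the series diverges by the divergence test.
At x = 8: the terms have absolute value of order n², which does not tend to 0, so the series diverges by the divergence test.

(8, 10)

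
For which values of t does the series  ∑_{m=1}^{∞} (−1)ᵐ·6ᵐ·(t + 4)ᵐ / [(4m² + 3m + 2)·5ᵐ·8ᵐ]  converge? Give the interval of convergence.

[-32/3, 8/3]

By the ratio test, |a_{m+1}/a_m| = [(4m² + 3m + 2)/(4(m+1)² + 3(m+1) + 2)] · 6/(5·8) → 3/20.
Convergence for |t + 4| · 3/20 < 1, i.e. |t + 4| < 20/3. So R = 20/3.
At t = 8/3: absolute convergence follows by limit comparison with Σ 1/m².
When t = -32/3, the series is dominated by a constant times Σ 1/m², which converges (p = 2 > 1).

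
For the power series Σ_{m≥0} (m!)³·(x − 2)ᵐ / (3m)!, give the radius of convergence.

R = 27

The ratio of consecutive coefficients is (m+1)³/[(3m+1)·(3m+2)·(3m+3)] → 1/27.
Hence the series converges for |x − 2| < 1/(1/27) = 27, so the radius of convergence is 27.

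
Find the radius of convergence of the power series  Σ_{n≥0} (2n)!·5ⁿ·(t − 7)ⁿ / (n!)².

R = 1/20

Ratio test: |a_{n+1}/a_n| = (2n+1)·(2n+2)/(n+1)² · 5 → 20 as n → ∞.
Convergence for |t − 7| · 20 < 1, i.e. |t − 7| < 1/20. So R = 1/20.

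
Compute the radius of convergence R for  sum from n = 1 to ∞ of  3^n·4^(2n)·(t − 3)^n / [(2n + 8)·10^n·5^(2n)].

R = 125/24

The ratio of consecutive coefficients is [(2n + 8)/(2(n+1) + 8)] · 3·16/(10·25) → 24/125.
Hence the series converges for |t − 3| < 1/(24/125) = 125/24, so the radius of convergence is 125/24.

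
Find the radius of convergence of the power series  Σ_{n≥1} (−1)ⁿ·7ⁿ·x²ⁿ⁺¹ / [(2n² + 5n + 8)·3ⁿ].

Ratio test: |a_{n+1}/a_n| = [(2n² + 5n + 8)/(2(n+1)² + 5(n+1) + 8)] · 7/3 → 7/3 as n → ∞.
Successive powers of x differ by 2, so the series converges when |x|² · 7/3 < 1, i.e. |x| < √(3/7). So R = √21/7.

R = √21/7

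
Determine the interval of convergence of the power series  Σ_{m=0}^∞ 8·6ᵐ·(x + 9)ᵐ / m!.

(−∞, ∞)

Apply the ratio test: |a_{m+1}| / |a_m| = 8/8 · 6 · 1/(m+1), which tends to 0 as m → ∞.
The limit is 0, so the series converges for all x; R = ∞.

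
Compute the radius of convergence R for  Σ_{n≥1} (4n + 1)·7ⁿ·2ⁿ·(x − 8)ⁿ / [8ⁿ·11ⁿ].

By the ratio test, |a_{n+1}/a_n| = [(4(n+1) + 1)/(4n + 1)] · 7·2/(8·11) → 7/44.
Hence the series converges for |x − 8| < 1/(7/44) = 44/7, so the radius of convergence is 44/7.

R = 44/7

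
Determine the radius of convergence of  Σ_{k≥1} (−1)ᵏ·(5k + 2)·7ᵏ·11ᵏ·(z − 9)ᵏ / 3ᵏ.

R = 3/77

The ratio of consecutive coefficients is [(5(k+1) + 2)/(5k + 2)] · 7·11/3 → 77/3.
The series converges when 77/3 · |z − 9| < 1, giving R = 3/77.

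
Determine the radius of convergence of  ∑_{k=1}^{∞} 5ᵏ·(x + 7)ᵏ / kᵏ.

By the Cauchy root test, |a_k|^(1/k) = 5/k → 0.
Since the k-th root of |a_k| tends to 0, the series converges for all real x; R = ∞.

R = ∞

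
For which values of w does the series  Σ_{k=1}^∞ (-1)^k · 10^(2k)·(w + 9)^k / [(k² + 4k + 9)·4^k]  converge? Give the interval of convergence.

Ratio test: |a_{k+1}/a_k| = [(k² + 4k + 9)/((k+1)² + 4(k+1) + 9)] · 100/4 → 25 as k → ∞.
Convergence for |w + 9| · 25 < 1, i.e. |w + 9| < 1/25. So R = 1/25.
Check w = -224/25: the terms are on the order of 1/k², so the series converges absolutely by comparison with the p-series (p = 2 > 1).
When w = -226/25, the series is dominated by a constant times Σ 1/k², which converges (p = 2 > 1).

[-226/25, -224/25]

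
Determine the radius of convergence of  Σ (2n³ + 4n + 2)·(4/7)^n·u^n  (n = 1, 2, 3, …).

R = 7/4

The ratio of consecutive coefficients is [(2(n+1)³ + 4(n+1) + 2)/(2n³ + 4n + 2)] · 4/7 → 4/7.
Hence the series converges for |u| < 1/(4/7) = 7/4, so the radius of convergence is 7/4.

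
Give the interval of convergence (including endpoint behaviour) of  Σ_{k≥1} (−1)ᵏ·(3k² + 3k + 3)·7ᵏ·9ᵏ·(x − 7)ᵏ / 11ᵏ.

(430/63, 452/63)

Apply the ratio test: |a_{k+1}| / |a_k| = [(3(k+1)² + 3(k+1) + 3)/(3k² + 3k + 3)] · 7·9/11, which tends to 63/11 as k → ∞.
Thus R = 1/(63/11) = 11/63.
When x = 452/63, the terms do not tend to 0, so the series diverges.
At x = 430/63: the terms do not tend to 0, so the series diverges.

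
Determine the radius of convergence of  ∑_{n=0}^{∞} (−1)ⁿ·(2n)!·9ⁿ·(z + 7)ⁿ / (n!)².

R = 1/36

By the ratio test, |a_{n+1}/a_n| = (2n+1)·(2n+2)/(n+1)² · 9 → 36.
Hence the series converges for |z + 7| < 1/(36) = 1/36, so the radius of convergence is 1/36.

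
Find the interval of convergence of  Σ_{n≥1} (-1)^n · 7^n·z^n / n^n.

Root test: |a_n|^(1/n) = 7/n → 0.
Since the n-th root of |a_n| tends to 0, the series converges for all real z; R = ∞.

(−∞, ∞)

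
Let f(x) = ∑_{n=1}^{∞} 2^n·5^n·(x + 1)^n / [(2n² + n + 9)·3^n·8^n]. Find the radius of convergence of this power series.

R = 12/5

Ratio test: |a_{n+1}/a_n| = [(2n² + n + 9)/(2(n+1)² + (n+1) + 9)] · 2·5/(3·8) → 5/12 as n → ∞.
Convergence for |x + 1| · 5/12 < 1, i.e. |x + 1| < 12/5. So R = 12/5.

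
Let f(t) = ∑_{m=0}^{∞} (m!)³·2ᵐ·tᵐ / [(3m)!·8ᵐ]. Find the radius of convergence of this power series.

R = 108

By the ratio test, |a_{m+1}/a_m| = (m+1)³/[(3m+1)·(3m+2)·(3m+3)] · 2/8 → 1/108.
Thus R = 1/(1/108) = 108.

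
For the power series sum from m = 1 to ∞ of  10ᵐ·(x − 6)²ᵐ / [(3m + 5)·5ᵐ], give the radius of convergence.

R = √2/2

Ratio test: |a_{m+1}/a_m| = [(3m + 5)/(3(m+1) + 5)] · 10/5 → 2 as m → ∞.
Since the exponent of (x − 6) increases by 2 each term, convergence requires |x − 6|² < 1/2, hence R = √2/2.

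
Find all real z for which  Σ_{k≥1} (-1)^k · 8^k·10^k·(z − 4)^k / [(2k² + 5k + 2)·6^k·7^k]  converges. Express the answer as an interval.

The ratio of consecutive coefficients is [(2k² + 5k + 2)/(2(k+1)² + 5(k+1) + 2)] · 8·10/(6·7) → 40/21.
Hence the series converges for |z − 4| < 1/(40/21) = 21/40, so the radius of convergence is 21/40.
When z = 181/40, the terms are on the order of 1/k², so the series converges absolutely by comparison with the p-series (p = 2 > 1).
Check z = 139/40: absolute convergence follows by limit comparison with Σ 1/k².

[139/40, 181/40]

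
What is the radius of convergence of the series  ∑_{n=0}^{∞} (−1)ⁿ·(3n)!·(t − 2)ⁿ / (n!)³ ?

The ratio of consecutive coefficients is (3n+1)·(3n+2)·(3n+3)/(n+1)³ → 27.
Hence the series converges for |t − 2| < 1/(27) = 1/27, so the radius of convergence is 1/27.

R = 1/27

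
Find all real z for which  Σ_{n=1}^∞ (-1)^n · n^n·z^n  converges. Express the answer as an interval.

{0}

Root test: |a_n|^(1/n) = n → ∞.
Since the n-th root of |a_n| is unbounded, the series converges only at z = 0; R = 0.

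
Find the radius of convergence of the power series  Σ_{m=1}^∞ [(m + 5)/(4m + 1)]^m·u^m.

By the Cauchy root test, |a_m|^(1/m) = (m + 5)/(4m + 1) → 1/4.
The series converges when 1/4 · |u| < 1, giving R = 4.

R = 4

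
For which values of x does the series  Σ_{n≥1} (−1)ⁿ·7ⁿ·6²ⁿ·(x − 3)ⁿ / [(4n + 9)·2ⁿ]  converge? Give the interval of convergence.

(377/126, 379/126]

Apply the ratio test: |a_{n+1}| / |a_n| = [(4n + 9)/(4(n+1) + 9)] · 7·36/2, which tends to 126 as n → ∞.
Hence the series converges for |x − 3| < 1/(126) = 1/126, so the radius of convergence is 1/126.
Endpoint x = 379/126: an alternating series whose terms decrease to 0 in absolute value, so it converges by the Leibniz criterion.
Check x = 377/126: comparison with the harmonic series Σ 1/n shows the series diverges.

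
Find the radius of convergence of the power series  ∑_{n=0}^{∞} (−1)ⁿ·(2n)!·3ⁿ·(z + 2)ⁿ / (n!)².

R = 1/12

Apply the ratio test: |a_{n+1}| / |a_n| = (2n+1)·(2n+2)/(n+1)² · 3, which tends to 12 as n → ∞.
Thus R = 1/(12) = 1/12.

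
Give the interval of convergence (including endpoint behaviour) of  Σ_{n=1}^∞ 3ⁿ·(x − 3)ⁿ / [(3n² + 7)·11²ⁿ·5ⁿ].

[-596/3, 614/3]

The ratio of consecutive coefficients is [(3n² + 7)/(3(n+1)² + 7)] · 3/(121·5) → 3/605.
Hence the series converges for |x − 3| < 1/(3/605) = 605/3, so the radius of convergence is 605/3.
When x = 614/3, absolute convergence follows by limit comparison with Σ 1/n².
At x = -596/3: the series is dominated by a constant times Σ 1/n², which converges (p = 2 > 1).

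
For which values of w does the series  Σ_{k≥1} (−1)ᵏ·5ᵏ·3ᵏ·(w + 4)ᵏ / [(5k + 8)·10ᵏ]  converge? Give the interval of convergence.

The ratio of consecutive coefficients is [(5k + 8)/(5(k+1) + 8)] · 5·3/10 → 3/2.
Convergence for |w + 4| · 3/2 < 1, i.e. |w + 4| < 2/3. So R = 2/3.
When w = -10/3, the terms alternate in sign and decrease monotonically to 0 in absolute value (size ~ c/k), so the alternating series test gives convergence.
When w = -14/3, comparison with the harmonic series Σ 1/k shows the series diverges.

(-14/3, -10/3]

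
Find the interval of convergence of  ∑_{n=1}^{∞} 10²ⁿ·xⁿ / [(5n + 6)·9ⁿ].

By the ratio test, |a_{n+1}/a_n| = [(5n + 6)/(5(n+1) + 6)] · 100/9 → 100/9.
Hence the series converges for |x| < 1/(100/9) = 9/100, so the radius of convergence is 9/100.
Check x = 9/100: comparison with the harmonic series Σ 1/n shows the series diverges.
At x = -9/100: the terms alternate in sign and decrease monotonically to 0 in absolute value (size ~ c/n), so the alternating series test gives convergence.

[-9/100, 9/100)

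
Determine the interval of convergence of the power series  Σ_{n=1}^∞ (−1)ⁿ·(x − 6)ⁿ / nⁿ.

(−∞, ∞)

Applying the root test, |a_n|^(1/n) = 1/n → 0.
Since the n-th root of |a_n| tends to 0, the series converges for all real x; R = ∞.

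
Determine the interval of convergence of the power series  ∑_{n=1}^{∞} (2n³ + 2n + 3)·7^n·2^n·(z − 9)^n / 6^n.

Apply the ratio test: |a_{n+1}| / |a_n| = [(2(n+1)³ + 2(n+1) + 3)/(2n³ + 2n + 3)] · 7·2/6, which tends to 7/3 as n → ∞.
Hence the series converges for |z − 9| < 1/(7/3) = 3/7, so the radius of convergence is 3/7.
Endpoint z = 66/7: the terms have absolute value of order n³, which does not tend to 0, so the series diverges by the divergence test.
Check z = 60/7: the terms do not tend to 0, so the series diverges.

(60/7, 66/7)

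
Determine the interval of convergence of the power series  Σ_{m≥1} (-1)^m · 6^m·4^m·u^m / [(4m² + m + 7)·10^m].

[-5/12, 5/12]

Ratio test: |a_{m+1}/a_m| = [(4m² + m + 7)/(4(m+1)² + (m+1) + 7)] · 6·4/10 → 12/5 as m → ∞.
Hence the series converges for |u| < 1/(12/5) = 5/12, so the radius of convergence is 5/12.
When u = 5/12, the series is dominated by a constant times Σ 1/m², which converges (p = 2 > 1).
When u = -5/12, the series is dominated by a constant times Σ 1/m², which converges (p = 2 > 1).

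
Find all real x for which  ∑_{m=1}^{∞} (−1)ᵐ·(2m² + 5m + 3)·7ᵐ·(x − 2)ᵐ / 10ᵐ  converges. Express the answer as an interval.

Apply the ratio test: |a_{m+1}| / |a_m| = [(2(m+1)² + 5(m+1) + 3)/(2m² + 5m + 3)] · 7/10, which tends to 7/10 as m → ∞.
Thus R = 1/(7/10) = 10/7.
Endpoint x = 24/7: the terms do not tend to 0, so the series diverges.
When x = 4/7, the terms have absolute value of order m², which does not tend to 0, so the series diverges by the divergence test.

(4/7, 24/7)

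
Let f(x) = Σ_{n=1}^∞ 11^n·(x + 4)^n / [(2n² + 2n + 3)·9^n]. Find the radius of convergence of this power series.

By the ratio test, |a_{n+1}/a_n| = [(2n² + 2n + 3)/(2(n+1)² + 2(n+1) + 3)] · 11/9 → 11/9.
The series converges when 11/9 · |x + 4| < 1, giving R = 9/11.

R = 9/11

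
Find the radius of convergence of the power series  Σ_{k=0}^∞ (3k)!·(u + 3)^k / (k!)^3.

R = 1/27

The ratio of consecutive coefficients is (3k+1)·(3k+2)·(3k+3)/(k+1)³ → 27.
Hence the series converges for |u + 3| < 1/(27) = 1/27, so the radius of convergence is 1/27.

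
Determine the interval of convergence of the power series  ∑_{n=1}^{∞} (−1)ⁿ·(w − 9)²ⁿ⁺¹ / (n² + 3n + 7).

[8, 10]

Apply the ratio test: |a_{n+1}| / |a_n| = (n² + 3n + 7)/((n+1)² + 3(n+1) + 7), which tends to 1 as n → ∞.
Successive powers of (w − 9) differ by 2, so the series converges when |w − 9|² · 1 < 1, i.e. |w − 9| < √(1) = 1. So R = 1.
At w = 10: the series is dominated by a constant times Σ 1/n², which converges (p = 2 > 1).
Check w = 8: the series is dominated by a constant times Σ 1/n², which converges (p = 2 > 1).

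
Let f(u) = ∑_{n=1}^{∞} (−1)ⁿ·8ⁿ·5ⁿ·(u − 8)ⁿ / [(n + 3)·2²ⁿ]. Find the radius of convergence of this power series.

Apply the ratio test: |a_{n+1}| / |a_n| = [(n + 3)/((n+1) + 3)] · 8·5/4, which tends to 10 as n → ∞.
Thus R = 1/(10) = 1/10.

R = 1/10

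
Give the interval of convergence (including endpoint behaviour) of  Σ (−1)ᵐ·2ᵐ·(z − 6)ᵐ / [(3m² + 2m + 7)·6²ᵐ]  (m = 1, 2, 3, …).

[-12, 24]

The ratio of consecutive coefficients is [(3m² + 2m + 7)/(3(m+1)² + 2(m+1) + 7)] · 2/36 → 1/18.
Thus R = 1/(1/18) = 18.
When z = 24, the series is dominated by a constant times Σ 1/m², which converges (p = 2 > 1).
At z = -12: the terms are on the order of 1/m², so the series converges absolutely by comparison with the p-series (p = 2 > 1).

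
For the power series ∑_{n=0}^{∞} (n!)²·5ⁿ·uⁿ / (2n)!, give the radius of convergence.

The ratio of consecutive coefficients is (n+1)²/[(2n+1)·(2n+2)] · 5 → 5/4.
Thus R = 1/(5/4) = 4/5.

R = 4/5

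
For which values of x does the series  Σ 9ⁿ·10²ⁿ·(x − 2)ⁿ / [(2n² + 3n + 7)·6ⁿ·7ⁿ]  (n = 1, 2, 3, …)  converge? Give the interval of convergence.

[293/150, 307/150]

By the ratio test, |a_{n+1}/a_n| = [(2n² + 3n + 7)/(2(n+1)² + 3(n+1) + 7)] · 9·100/(6·7) → 150/7.
Thus R = 1/(150/7) = 7/150.
When x = 307/150, the series is dominated by a constant times Σ 1/n², which converges (p = 2 > 1).
When x = 293/150, the series is dominated by a constant times Σ 1/n², which converges (p = 2 > 1).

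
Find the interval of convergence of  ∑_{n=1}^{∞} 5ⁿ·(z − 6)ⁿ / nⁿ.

(−∞, ∞)

Applying the root test, |a_n|^(1/n) = 5/n → 0.
The limit is 0 for every z, so R = ∞.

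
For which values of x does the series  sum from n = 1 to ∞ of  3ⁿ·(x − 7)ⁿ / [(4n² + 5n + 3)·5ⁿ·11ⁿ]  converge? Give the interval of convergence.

The ratio of consecutive coefficients is [(4n² + 5n + 3)/(4(n+1)² + 5(n+1) + 3)] · 3/(5·11) → 3/55.
The series converges when 3/55 · |x − 7| < 1, giving R = 55/3.
When x = 76/3, absolute convergence follows by limit comparison with Σ 1/n².
At x = -34/3: the terms are on the order of 1/n², so the series converges absolutely by comparison with the p-series (p = 2 > 1).

[-34/3, 76/3]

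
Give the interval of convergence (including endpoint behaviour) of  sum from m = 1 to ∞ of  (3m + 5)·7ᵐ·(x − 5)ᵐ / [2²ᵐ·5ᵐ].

(15/7, 55/7)

Ratio test: |a_{m+1}/a_m| = [(3(m+1) + 5)/(3m + 5)] · 7/(4·5) → 7/20 as m → ∞.
Hence the series converges for |x − 5| < 1/(7/20) = 20/7, so the radius of convergence is 20/7.
Check x = 55/7: the terms have absolute value of order m, which does not tend to 0, so the series diverges by the divergence test.
When x = 15/7, the terms do not tend to 0, so the series diverges.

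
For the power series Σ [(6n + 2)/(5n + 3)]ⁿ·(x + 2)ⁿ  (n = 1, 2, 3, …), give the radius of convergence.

R = 5/6

By the Cauchy root test, |a_n|^(1/n) = (6n + 2)/(5n + 3) → 6/5.
Thus R = 1/(6/5) = 5/6.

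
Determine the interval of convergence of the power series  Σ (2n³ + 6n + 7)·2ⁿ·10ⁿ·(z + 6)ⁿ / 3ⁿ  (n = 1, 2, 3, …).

(-123/20, -117/20)

By the ratio test, |a_{n+1}/a_n| = [(2(n+1)³ + 6(n+1) + 7)/(2n³ + 6n + 7)] · 2·10/3 → 20/3.
The series converges when 20/3 · |z + 6| < 1, giving R = 3/20.
At z = -117/20: the n-th term does not approach 0; divergence by the term test.
Check z = -123/20: the terms do not tend to 0, so the series diverges.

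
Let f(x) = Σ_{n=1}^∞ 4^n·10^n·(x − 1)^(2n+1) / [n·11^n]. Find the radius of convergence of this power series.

R = √110/20

Apply the ratio test: |a_{n+1}| / |a_n| = [n/(n+1)] · 4·10/11, which tends to 40/11 as n → ∞.
Writing y = (x − 1)², the series in y has radius 11/40, so |x − 1| < √(11/40) and R = √110/20.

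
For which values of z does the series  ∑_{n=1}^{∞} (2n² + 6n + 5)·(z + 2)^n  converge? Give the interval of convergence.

Ratio test: |a_{n+1}/a_n| = (2(n+1)² + 6(n+1) + 5)/(2n² + 6n + 5) → 1 as n → ∞.
Convergence for |z + 2| < 1, so R = 1.
At z = -1: the terms do not tend to 0, so the series diverges.
When z = -3, the terms have absolute value of order n², which does not tend to 0, so the series diverges by the divergence test.

(-3, -1)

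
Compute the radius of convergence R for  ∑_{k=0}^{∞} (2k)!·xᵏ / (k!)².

R = 1/4

By the ratio test, |a_{k+1}/a_k| = (2k+1)·(2k+2)/(k+1)² → 4.
Hence the series converges for |x| < 1/(4) = 1/4, so the radius of convergence is 1/4.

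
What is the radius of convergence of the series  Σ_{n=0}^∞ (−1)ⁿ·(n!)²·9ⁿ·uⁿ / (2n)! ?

By the ratio test, |a_{n+1}/a_n| = (n+1)²/[(2n+1)·(2n+2)] · 9 → 9/4.
Thus R = 1/(9/4) = 4/9.

R = 4/9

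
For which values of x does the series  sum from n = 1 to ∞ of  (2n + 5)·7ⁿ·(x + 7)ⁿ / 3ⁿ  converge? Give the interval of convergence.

(-52/7, -46/7)

Apply the ratio test: |a_{n+1}| / |a_n| = [(2(n+1) + 5)/(2n + 5)] · 7/3, which tends to 7/3 as n → ∞.
Convergence for |x + 7| · 7/3 < 1, i.e. |x + 7| < 3/7. So R = 3/7.
When x = -46/7, the terms do not tend to 0, so the series diverges.
When x = -52/7, the terms do not tend to 0, so the series diverges.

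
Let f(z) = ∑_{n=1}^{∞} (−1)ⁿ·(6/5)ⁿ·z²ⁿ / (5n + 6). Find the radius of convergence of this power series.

R = √30/6

The ratio of consecutive coefficients is [(5n + 6)/(5(n+1) + 6)] · 6/5 → 6/5.
Successive powers of z differ by 2, so the series converges when |z|² · 6/5 < 1, i.e. |z| < √(5/6). So R = √30/6.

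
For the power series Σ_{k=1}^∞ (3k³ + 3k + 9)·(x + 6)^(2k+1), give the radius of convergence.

R = 1

The ratio of consecutive coefficients is (3(k+1)³ + 3(k+1) + 9)/(3k³ + 3k + 9) → 1.
Writing y = (x + 6)², the series in y has radius 1, so |x + 6| < √(1) = 1 and R = 1.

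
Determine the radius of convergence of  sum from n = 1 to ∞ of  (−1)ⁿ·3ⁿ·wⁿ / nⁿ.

By the Cauchy root test, |a_n|^(1/n) = 3/n → 0.
Since the n-th root of |a_n| tends to 0, the series converges for all real w; R = ∞.

R = ∞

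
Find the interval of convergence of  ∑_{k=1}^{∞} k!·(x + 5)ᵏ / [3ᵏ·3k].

Ratio test: |a_{k+1}/a_k| = (k+1) · 1/3 · 3k/3(k+1) → ∞ as k → ∞.
The ratio grows without bound, so the series diverges whenever (x + 5) ≠ 0; it converges only at x = -5. R = 0.

{-5}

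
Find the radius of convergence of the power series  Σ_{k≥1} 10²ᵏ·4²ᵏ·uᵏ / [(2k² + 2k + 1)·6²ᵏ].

R = 9/400

Ratio test: |a_{k+1}/a_k| = [(2k² + 2k + 1)/(2(k+1)² + 2(k+1) + 1)] · 100·16/36 → 400/9 as k → ∞.
Hence the series converges for |u| < 1/(400/9) = 9/400, so the radius of convergence is 9/400.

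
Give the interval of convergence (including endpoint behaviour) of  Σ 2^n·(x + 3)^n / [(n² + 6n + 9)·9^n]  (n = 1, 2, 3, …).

[-15/2, 3/2]

By the ratio test, |a_{n+1}/a_n| = [(n² + 6n + 9)/((n+1)² + 6(n+1) + 9)] · 2/9 → 2/9.
Convergence for |x + 3| · 2/9 < 1, i.e. |x + 3| < 9/2. So R = 9/2.
When x = 3/2, the series is dominated by a constant times Σ 1/n², which converges (p = 2 > 1).
Check x = -15/2: the series is dominated by a constant times Σ 1/n², which converges (p = 2 > 1).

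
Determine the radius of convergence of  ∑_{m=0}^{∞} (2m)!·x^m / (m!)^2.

By the ratio test, |a_{m+1}/a_m| = (2m+1)·(2m+2)/(m+1)² → 4.
Convergence for |x| · 4 < 1, i.e. |x| < 1/4. So R = 1/4.

R = 1/4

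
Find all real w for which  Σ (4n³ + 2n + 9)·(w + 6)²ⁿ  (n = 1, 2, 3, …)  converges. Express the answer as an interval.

Ratio test: |a_{n+1}/a_n| = (4(n+1)³ + 2(n+1) + 9)/(4n³ + 2n + 9) → 1 as n → ∞.
Writing y = (w + 6)², the series in y has radius 1, so |w + 6| < √(1) = 1 and R = 1.
Check w = -5: the n-th term does not approach 0; divergence by the term test.
When w = -7, the terms have absolute value of order n³, which does not tend to 0, so the series diverges by the divergence test.

(-7, -5)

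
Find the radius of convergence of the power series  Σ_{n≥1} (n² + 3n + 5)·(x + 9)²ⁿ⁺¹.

R = 1

The ratio of consecutive coefficients is ((n+1)² + 3(n+1) + 5)/(n² + 3n + 5) → 1.
Successive powers of (x + 9) differ by 2, so the series converges when |x + 9|² · 1 < 1, i.e. |x + 9| < √(1) = 1. So R = 1.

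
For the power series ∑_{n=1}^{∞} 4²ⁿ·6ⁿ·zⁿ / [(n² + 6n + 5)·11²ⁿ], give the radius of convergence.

R = 121/96

Ratio test: |a_{n+1}/a_n| = [(n² + 6n + 5)/((n+1)² + 6(n+1) + 5)] · 16·6/121 → 96/121 as n → ∞.
The series converges when 96/121 · |z| < 1, giving R = 121/96.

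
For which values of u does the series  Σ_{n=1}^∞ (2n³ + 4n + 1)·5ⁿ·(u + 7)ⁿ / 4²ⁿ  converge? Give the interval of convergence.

(-51/5, -19/5)

Ratio test: |a_{n+1}/a_n| = [(2(n+1)³ + 4(n+1) + 1)/(2n³ + 4n + 1)] · 5/16 → 5/16 as n → ∞.
The series converges when 5/16 · |u + 7| < 1, giving R = 16/5.
Check u = -19/5: the n-th term does not approach 0; divergence by the term test.
Endpoint u = -51/5: the terms do not tend to 0, so the series diverges.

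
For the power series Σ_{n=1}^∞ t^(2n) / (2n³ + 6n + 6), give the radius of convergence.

Ratio test: |a_{n+1}/a_n| = (2n³ + 6n + 6)/(2(n+1)³ + 6(n+1) + 6) → 1 as n → ∞.
Successive powers of t differ by 2, so the series converges when |t|² · 1 < 1, i.e. |t| < √(1) = 1. So R = 1.

R = 1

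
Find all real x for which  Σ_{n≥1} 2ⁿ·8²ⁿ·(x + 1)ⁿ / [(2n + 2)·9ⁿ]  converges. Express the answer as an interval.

Apply the ratio test: |a_{n+1}| / |a_n| = [(2n + 2)/(2(n+1) + 2)] · 2·64/9, which tends to 128/9 as n → ∞.
The series converges when 128/9 · |x + 1| < 1, giving R = 9/128.
When x = -119/128, the terms are asymptotic to a nonzero constant times 1/n, so the series diverges by limit comparison with Σ 1/n.
Check x = -137/128: the terms alternate in sign and decrease monotonically to 0 in absolute value (size ~ c/n), so the alternating series test gives convergence.

[-137/128, -119/128)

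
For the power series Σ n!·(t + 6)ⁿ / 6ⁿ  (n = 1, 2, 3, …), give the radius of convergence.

R = 0

By the ratio test, |a_{n+1}/a_n| = (n+1) · 1/6 → ∞.
Since the ratio → ∞, the series diverges for every t ≠ -6, and R = 0.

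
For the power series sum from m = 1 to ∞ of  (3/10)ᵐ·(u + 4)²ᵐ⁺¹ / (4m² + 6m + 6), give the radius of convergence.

R = √30/3

Apply the ratio test: |a_{m+1}| / |a_m| = [(4m² + 6m + 6)/(4(m+1)² + 6(m+1) + 6)] · 3/10, which tends to 3/10 as m → ∞.
Writing y = (u + 4)², the series in y has radius 10/3, so |u + 4| < √(10/3) and R = √30/3.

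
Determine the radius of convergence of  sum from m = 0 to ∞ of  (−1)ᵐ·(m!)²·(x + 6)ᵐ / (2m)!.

R = 4

Ratio test: |a_{m+1}/a_m| = (m+1)²/[(2m+1)·(2m+2)] → 1/4 as m → ∞.
The series converges when 1/4 · |x + 6| < 1, giving R = 4.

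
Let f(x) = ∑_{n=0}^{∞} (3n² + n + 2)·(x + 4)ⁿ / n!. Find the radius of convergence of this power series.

Ratio test: |a_{n+1}/a_n| = (3(n+1)² + (n+1) + 2)/(3n² + n + 2) · 1/(n+1) → 0 as n → ∞.
Since the limit is 0 < 1 for every x, the series converges on all of ℝ and R = ∞.

R = ∞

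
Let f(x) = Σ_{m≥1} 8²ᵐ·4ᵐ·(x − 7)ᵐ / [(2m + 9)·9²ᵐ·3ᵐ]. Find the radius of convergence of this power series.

Apply the ratio test: |a_{m+1}| / |a_m| = [(2m + 9)/(2(m+1) + 9)] · 64·4/(81·3), which tends to 256/243 as m → ∞.
The series converges when 256/243 · |x − 7| < 1, giving R = 243/256.

R = 243/256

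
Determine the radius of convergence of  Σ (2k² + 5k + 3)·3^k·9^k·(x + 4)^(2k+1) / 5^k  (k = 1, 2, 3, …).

R = √15/9

The ratio of consecutive coefficients is [(2(k+1)² + 5(k+1) + 3)/(2k² + 5k + 3)] · 3·9/5 → 27/5.
Successive powers of (x + 4) differ by 2, so the series converges when |x + 4|² · 27/5 < 1, i.e. |x + 4| < √(5/27). So R = √15/9.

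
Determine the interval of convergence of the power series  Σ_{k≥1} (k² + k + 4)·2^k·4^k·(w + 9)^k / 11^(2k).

Ratio test: |a_{k+1}/a_k| = [((k+1)² + (k+1) + 4)/(k² + k + 4)] · 2·4/121 → 8/121 as k → ∞.
Thus R = 1/(8/121) = 121/8.
Endpoint w = 49/8: the terms do not tend to 0, so the series diverges.
Check w = -193/8: the terms do not tend to 0, so the series diverges.

(-193/8, 49/8)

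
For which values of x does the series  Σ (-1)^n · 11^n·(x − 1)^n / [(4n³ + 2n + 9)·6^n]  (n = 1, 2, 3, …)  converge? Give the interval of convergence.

[5/11, 17/11]

The ratio of consecutive coefficients is [(4n³ + 2n + 9)/(4(n+1)³ + 2(n+1) + 9)] · 11/6 → 11/6.
Thus R = 1/(11/6) = 6/11.
At x = 17/11: absolute convergence follows by limit comparison with Σ 1/n³.
Check x = 5/11: the series is dominated by a constant times Σ 1/n³, which converges (p = 3 > 1).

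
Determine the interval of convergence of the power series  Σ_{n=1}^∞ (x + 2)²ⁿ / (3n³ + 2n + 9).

[-3, -1]

By the ratio test, |a_{n+1}/a_n| = (3n³ + 2n + 9)/(3(n+1)³ + 2(n+1) + 9) → 1.
Successive powers of (x + 2) differ by 2, so the series converges when |x + 2|² · 1 < 1, i.e. |x + 2| < √(1) = 1. So R = 1.
At x = -1: absolute convergence follows by limit comparison with Σ 1/n³.
Check x = -3: the series is dominated by a constant times Σ 1/n³, which converges (p = 3 > 1).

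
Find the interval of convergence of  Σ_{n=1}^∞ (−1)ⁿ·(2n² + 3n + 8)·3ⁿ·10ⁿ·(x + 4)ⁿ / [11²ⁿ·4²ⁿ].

By the ratio test, |a_{n+1}/a_n| = [(2(n+1)² + 3(n+1) + 8)/(2n² + 3n + 8)] · 3·10/(121·16) → 15/968.
Thus R = 1/(15/968) = 968/15.
At x = 908/15: the n-th term does not approach 0; divergence by the term test.
When x = -1028/15, the terms have absolute value of order n², which does not tend to 0, so the series diverges by the divergence test.

(-1028/15, 908/15)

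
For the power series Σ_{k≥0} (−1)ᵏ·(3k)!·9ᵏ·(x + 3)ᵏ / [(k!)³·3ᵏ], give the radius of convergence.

R = 1/81

The ratio of consecutive coefficients is (3k+1)·(3k+2)·(3k+3)/(k+1)³ · 9/3 → 81.
Hence the series converges for |x + 3| < 1/(81) = 1/81, so the radius of convergence is 1/81.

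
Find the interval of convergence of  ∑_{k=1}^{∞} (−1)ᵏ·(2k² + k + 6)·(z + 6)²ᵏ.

(-7, -5)

Apply the ratio test: |a_{k+1}| / |a_k| = (2(k+1)² + (k+1) + 6)/(2k² + k + 6), which tends to 1 as k → ∞.
Writing y = (z + 6)², the series in y has radius 1, so |z + 6| < √(1) = 1 and R = 1.
Check z = -5: the terms have absolute value of order k², which does not tend to 0, so the series diverges by the divergence test.
Check z = -7: the terms do not tend to 0, so the series diverges.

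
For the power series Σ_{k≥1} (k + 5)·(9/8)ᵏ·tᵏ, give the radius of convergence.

R = 8/9

By the ratio test, |a_{k+1}/a_k| = [((k+1) + 5)/(k + 5)] · 9/8 → 9/8.
Convergence for |t| · 9/8 < 1, i.e. |t| < 8/9. So R = 8/9.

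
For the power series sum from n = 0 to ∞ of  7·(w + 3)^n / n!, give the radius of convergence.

The ratio of consecutive coefficients is 7/7 · 1/(n+1) → 0.
Since the limit is 0 < 1 for every w, the series converges on all of ℝ and R = ∞.

R = ∞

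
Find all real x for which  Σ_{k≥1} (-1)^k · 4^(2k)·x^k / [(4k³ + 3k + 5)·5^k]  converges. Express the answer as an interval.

[-5/16, 5/16]

The ratio of consecutive coefficients is [(4k³ + 3k + 5)/(4(k+1)³ + 3(k+1) + 5)] · 16/5 → 16/5.
Thus R = 1/(16/5) = 5/16.
Endpoint x = 5/16: absolute convergence follows by limit comparison with Σ 1/k³.
Check x = -5/16: the terms are on the order of 1/k³, so the series converges absolutely by comparison with the p-series (p = 3 > 1).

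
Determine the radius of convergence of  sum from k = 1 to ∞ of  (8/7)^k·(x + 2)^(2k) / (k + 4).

By the ratio test, |a_{k+1}/a_k| = [(k + 4)/((k+1) + 4)] · 8/7 → 8/7.
Since the exponent of (x + 2) increases by 2 each term, convergence requires |x + 2|² < 7/8, hence R = √14/4.

R = √14/4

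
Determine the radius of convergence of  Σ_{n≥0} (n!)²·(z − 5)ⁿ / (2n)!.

Apply the ratio test: |a_{n+1}| / |a_n| = (n+1)²/[(2n+1)·(2n+2)], which tends to 1/4 as n → ∞.
Convergence for |z − 5| · 1/4 < 1, i.e. |z − 5| < 4. So R = 4.

R = 4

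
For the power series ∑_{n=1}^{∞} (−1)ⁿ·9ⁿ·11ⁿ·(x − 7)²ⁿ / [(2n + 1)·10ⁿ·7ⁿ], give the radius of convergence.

R = √770/33

The ratio of consecutive coefficients is [(2n + 1)/(2(n+1) + 1)] · 9·11/(10·7) → 99/70.
Successive powers of (x − 7) differ by 2, so the series converges when |x − 7|² · 99/70 < 1, i.e. |x − 7| < √(70/99). So R = √770/33.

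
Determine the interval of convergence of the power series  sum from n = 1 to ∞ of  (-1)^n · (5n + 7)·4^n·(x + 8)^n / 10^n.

Apply the ratio test: |a_{n+1}| / |a_n| = [(5(n+1) + 7)/(5n + 7)] · 4/10, which tends to 2/5 as n → ∞.
Hence the series converges for |x + 8| < 1/(2/5) = 5/2, so the radius of convergence is 5/2.
At x = -11/2: the terms have absolute value of order n, which does not tend to 0, so the series diverges by the divergence test.
When x = -21/2, the terms have absolute value of order n, which does not tend to 0, so the series diverges by the divergence test.

(-21/2, -11/2)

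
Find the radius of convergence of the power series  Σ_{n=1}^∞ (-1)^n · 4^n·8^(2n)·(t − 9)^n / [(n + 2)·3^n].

Ratio test: |a_{n+1}/a_n| = [(n + 2)/((n+1) + 2)] · 4·64/3 → 256/3 as n → ∞.
Convergence for |t − 9| · 256/3 < 1, i.e. |t − 9| < 3/256. So R = 3/256.

R = 3/256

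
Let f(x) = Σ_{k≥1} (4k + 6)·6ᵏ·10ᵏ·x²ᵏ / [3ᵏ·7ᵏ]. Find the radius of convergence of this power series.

R = √35/10

Apply the ratio test: |a_{k+1}| / |a_k| = [(4(k+1) + 6)/(4k + 6)] · 6·10/(3·7), which tends to 20/7 as k → ∞.
Since the exponent of x increases by 2 each term, convergence requires |x|² < 7/20, hence R = √35/10.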